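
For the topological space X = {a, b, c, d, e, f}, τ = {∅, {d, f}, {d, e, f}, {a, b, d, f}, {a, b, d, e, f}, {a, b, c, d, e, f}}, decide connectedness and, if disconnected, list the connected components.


(X, τ) is connected.

Find clopen sets (U ∈ τ with X ∖ U ∈ τ):
  U = ∅, X ∖ U = {a, b, c, d, e, f} — both open, so U is clopen.
  U = {a, b, c, d, e, f}, X ∖ U = ∅ — both open, so U is clopen.
Only trivial clopens (∅ and X) exist, so (X, τ) is connected.
Compute connected components by grouping points that agree on all clopens:
  component: {a, b, c, d, e, f}


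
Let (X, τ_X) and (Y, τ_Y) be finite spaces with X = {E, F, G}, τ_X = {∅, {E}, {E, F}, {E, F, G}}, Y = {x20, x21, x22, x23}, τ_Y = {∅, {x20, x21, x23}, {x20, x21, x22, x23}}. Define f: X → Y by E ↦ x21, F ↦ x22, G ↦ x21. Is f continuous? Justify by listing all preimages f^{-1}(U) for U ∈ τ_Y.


f is NOT continuous.

Compute f^{-1}(U) for each U ∈ τ_Y:
  U = ∅: f^{-1}(U) = ∅ ∈ τ_X ✓.
  U = {x20, x21, x23}: f^{-1}(U) = {E, G} ∉ τ_X ✗.
  U = {x20, x21, x22, x23}: f^{-1}(U) = {E, F, G} ∈ τ_X ✓.
Found U = {x20, x21, x23} with f^{-1}(U) = {E, G} not in τ_X. Therefore f is NOT continuous.


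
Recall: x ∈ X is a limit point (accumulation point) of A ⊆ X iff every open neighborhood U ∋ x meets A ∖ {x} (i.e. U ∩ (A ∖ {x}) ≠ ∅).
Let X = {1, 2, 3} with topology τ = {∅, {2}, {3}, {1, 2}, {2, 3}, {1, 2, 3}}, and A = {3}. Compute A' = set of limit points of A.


A' = ∅

For each x ∈ X, list the open sets U ∈ τ with x ∈ U, then check whether U ∩ (A ∖ {x}) ≠ ∅ for every such U.
  x = 1: open {1, 2} ∋ x has {1, 2} ∩ (A ∖ {1}) = ∅, so x is NOT a limit point.
  x = 2: open {2} ∋ x has {2} ∩ (A ∖ {2}) = ∅, so x is NOT a limit point.
  x = 3: open {3} ∋ x has {3} ∩ (A ∖ {3}) = ∅, so x is NOT a limit point.
Collecting: A' = ∅.


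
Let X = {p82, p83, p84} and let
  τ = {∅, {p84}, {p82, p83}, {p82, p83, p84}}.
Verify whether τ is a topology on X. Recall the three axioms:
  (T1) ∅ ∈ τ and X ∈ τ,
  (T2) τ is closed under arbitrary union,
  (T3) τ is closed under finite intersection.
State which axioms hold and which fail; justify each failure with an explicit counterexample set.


τ IS a topology on X.

Axiom (T1): ∅ ∈ τ? Yes; X ∈ τ? Yes.
Axiom (T2/T3): check pairwise unions and intersections of members of τ.
All pairwise intersections and unions checked — each lies in τ. Therefore τ satisfies (T1), (T2), (T3): it IS a topology on X.


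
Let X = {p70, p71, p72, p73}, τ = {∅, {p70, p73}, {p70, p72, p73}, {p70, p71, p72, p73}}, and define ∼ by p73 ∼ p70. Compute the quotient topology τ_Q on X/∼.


X/∼ = {[p70=p73], [p71], [p72]}; |τ_Q| = 4.

Equivalence classes: [p70=p73], [p71], [p72].
Quotient map π: X → X/∼ sends p70 ↦ [p70=p73], p71 ↦ [p71], p72 ↦ [p72], p73 ↦ [p70=p73].
For each subset V ⊆ X/∼, compute π^{-1}(V) ⊆ X and check whether π^{-1}(V) ∈ τ. V is open in τ_Q iff π^{-1}(V) ∈ τ.
  V = {}: π^{-1}(V) = ∅ ∈ τ ✓.
  V = {[p70=p73]}: π^{-1}(V) = {p70, p73} ∈ τ ✓.
  V = {[p71]}: π^{-1}(V) = {p71} ∉ τ ✗.
  V = {[p70=p73], [p71]}: π^{-1}(V) = {p70, p71, p73} ∉ τ ✗.
  V = {[p72]}: π^{-1}(V) = {p72} ∉ τ ✗.
  V = {[p70=p73], [p72]}: π^{-1}(V) = {p70, p72, p73} ∈ τ ✓.
  V = {[p71], [p72]}: π^{-1}(V) = {p71, p72} ∉ τ ✗.
  V = {[p70=p73], [p71], [p72]}: π^{-1}(V) = {p70, p71, p72, p73} ∈ τ ✓.
Open sets in the quotient: τ_Q = {{}, {[p70=p73]}, {[p70=p73], [p72]}, {[p70=p73], [p71], [p72]}} (4 elements).


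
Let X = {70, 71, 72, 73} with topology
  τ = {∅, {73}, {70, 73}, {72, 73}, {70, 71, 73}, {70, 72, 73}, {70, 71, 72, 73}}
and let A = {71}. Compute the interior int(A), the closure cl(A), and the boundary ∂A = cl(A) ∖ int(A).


int(A) = ∅, cl(A) = {71}, ∂A = {71}.

Closed sets in (X, τ) are complements of opens:
  closed(X, τ) = {∅, {71}, {72}, {70, 71}, {71, 72}, {70, 71, 72}, {70, 71, 72, 73}}.
int(A) = ⋃ {U ∈ τ : U ⊆ A}. Opens contained in A: ∅.
Taking the union of these: int(A) = ∅.
cl(A) = ⋂ {C closed : A ⊆ C}. Closed sets containing A: {71}, {70, 71}, {71, 72}, {70, 71, 72}, {70, 71, 72, 73}.
Intersecting these: cl(A) = {71}.
∂A = cl(A) ∖ int(A) = {71} ∖ ∅ = {71}.


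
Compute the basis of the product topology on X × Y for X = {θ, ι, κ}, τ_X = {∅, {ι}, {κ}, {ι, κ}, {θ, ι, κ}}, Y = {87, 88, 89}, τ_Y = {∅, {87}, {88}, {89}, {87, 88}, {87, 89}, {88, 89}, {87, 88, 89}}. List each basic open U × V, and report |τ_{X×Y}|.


Basis B = {∅ × ∅, {ι} × {87}, {ι} × {88}, {ι} × {89}, {κ} × {87}, {κ} × {88}, {κ} × {89}, {ι} × {87, 88}, {ι} × {87, 89}, {ι, κ} × {87}, {ι} × {88, 89}, {ι, κ} × {88}, {ι, κ} × {89}, {κ} × {87, 88}, {κ} × {87, 89}, {κ} × {88, 89}, {θ, ι, κ} × {87}, {θ, ι, κ} × {88}, {θ, ι, κ} × {89}, {ι} × {87, 88, 89}, {κ} × {87, 88, 89}, {ι, κ} × {87, 88}, {ι, κ} × {87, 89}, {ι, κ} × {88, 89}, {θ, ι, κ} × {87, 88}, {θ, ι, κ} × {87, 89}, {θ, ι, κ} × {88, 89}, {ι, κ} × {87, 88, 89}, {θ, ι, κ} × {87, 88, 89}}; |τ_{X×Y}| = 125.

Enumerate products U × V with U ∈ τ_X, V ∈ τ_Y (deduplicated):
  ∅ × ∅ = {} (∅)
  {ι} × {87} = {(ι,87)}
  {ι} × {88} = {(ι,88)}
  {ι} × {89} = {(ι,89)}
  {κ} × {87} = {(κ,87)}
  {κ} × {88} = {(κ,88)}
  {κ} × {89} = {(κ,89)}
  {ι} × {87, 88} = {(ι,87), (ι,88)}
  {ι} × {87, 89} = {(ι,87), (ι,89)}
  {ι, κ} × {87} = {(ι,87), (κ,87)}
  {ι} × {88, 89} = {(ι,88), (ι,89)}
  {ι, κ} × {88} = {(ι,88), (κ,88)}
  {ι, κ} × {89} = {(ι,89), (κ,89)}
  {κ} × {87, 88} = {(κ,87), (κ,88)}
  {κ} × {87, 89} = {(κ,87), (κ,89)}
  {κ} × {88, 89} = {(κ,88), (κ,89)}
  {θ, ι, κ} × {87} = {(θ,87), (ι,87), (κ,87)}
  {θ, ι, κ} × {88} = {(θ,88), (ι,88), (κ,88)}
  {θ, ι, κ} × {89} = {(θ,89), (ι,89), (κ,89)}
  {ι} × {87, 88, 89} = {(ι,87), (ι,88), (ι,89)}
  {κ} × {87, 88, 89} = {(κ,87), (κ,88), (κ,89)}
  {ι, κ} × {87, 88} = {(ι,87), (ι,88), (κ,87), (κ,88)}
  {ι, κ} × {87, 89} = {(ι,87), (ι,89), (κ,87), (κ,89)}
  {ι, κ} × {88, 89} = {(ι,88), (ι,89), (κ,88), (κ,89)}
  {θ, ι, κ} × {87, 88} = {(θ,87), (θ,88), (ι,87), (ι,88), (κ,87), (κ,88)}
  {θ, ι, κ} × {87, 89} = {(θ,87), (θ,89), (ι,87), (ι,89), (κ,87), (κ,89)}
  {θ, ι, κ} × {88, 89} = {(θ,88), (θ,89), (ι,88), (ι,89), (κ,88), (κ,89)}
  {ι, κ} × {87, 88, 89} = {(ι,87), (ι,88), (ι,89), (κ,87), (κ,88), (κ,89)}
  {θ, ι, κ} × {87, 88, 89} = {(θ,87), (θ,88), (θ,89), (ι,87), (ι,88), (ι,89), (κ,87), (κ,88), (κ,89)}
These 29 distinct sets form the basis B.
Close under arbitrary unions to get τ_{X×Y}; counting gives |τ_{X×Y}| = 125.


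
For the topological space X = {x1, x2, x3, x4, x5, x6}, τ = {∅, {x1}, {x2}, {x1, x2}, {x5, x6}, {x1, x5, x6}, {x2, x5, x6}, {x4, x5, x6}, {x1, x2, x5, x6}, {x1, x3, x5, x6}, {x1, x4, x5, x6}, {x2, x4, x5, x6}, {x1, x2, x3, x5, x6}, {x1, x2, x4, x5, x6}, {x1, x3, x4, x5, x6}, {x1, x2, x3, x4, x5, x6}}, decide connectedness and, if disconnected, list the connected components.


(X, τ) is disconnected; components = [{x2}, {x1, x3, x4, x5, x6}].

Find clopen sets (U ∈ τ with X ∖ U ∈ τ):
  U = ∅, X ∖ U = {x1, x2, x3, x4, x5, x6} — both open, so U is clopen.
  U = {x2}, X ∖ U = {x1, x3, x4, x5, x6} — both open, so U is clopen.
  U = {x1, x3, x4, x5, x6}, X ∖ U = {x2} — both open, so U is clopen.
  U = {x1, x2, x3, x4, x5, x6}, X ∖ U = ∅ — both open, so U is clopen.
Nontrivial clopen(s) exist: e.g. {x1, x3, x4, x5, x6}. So (X, τ) is disconnected.
Compute connected components by grouping points that agree on all clopens:
  component: {x2}
  component: {x1, x3, x4, x5, x6}


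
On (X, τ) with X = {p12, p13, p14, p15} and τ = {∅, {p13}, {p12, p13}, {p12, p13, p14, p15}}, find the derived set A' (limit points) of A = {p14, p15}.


A' = {p14, p15}

For each x ∈ X, list the open sets U ∈ τ with x ∈ U, then check whether U ∩ (A ∖ {x}) ≠ ∅ for every such U.
  x = p12: open {p12, p13} ∋ x has {p12, p13} ∩ (A ∖ {p12}) = ∅, so x is NOT a limit point.
  x = p13: open {p13} ∋ x has {p13} ∩ (A ∖ {p13}) = ∅, so x is NOT a limit point.
  x = p14: opens ∋ x are {p12, p13, p14, p15}; each meets A ∖ {p14}, so x IS a limit point.
  x = p15: opens ∋ x are {p12, p13, p14, p15}; each meets A ∖ {p15}, so x IS a limit point.
Collecting: A' = {p14, p15}.


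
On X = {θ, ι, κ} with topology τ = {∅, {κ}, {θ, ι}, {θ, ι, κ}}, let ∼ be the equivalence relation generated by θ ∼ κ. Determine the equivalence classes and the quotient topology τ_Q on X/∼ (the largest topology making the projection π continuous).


X/∼ = {[θ=κ], [ι]}; |τ_Q| = 2.

Equivalence classes: [θ=κ], [ι].
Quotient map π: X → X/∼ sends θ ↦ [θ=κ], ι ↦ [ι], κ ↦ [θ=κ].
For each subset V ⊆ X/∼, compute π^{-1}(V) ⊆ X and check whether π^{-1}(V) ∈ τ. V is open in τ_Q iff π^{-1}(V) ∈ τ.
  V = {}: π^{-1}(V) = ∅ ∈ τ ✓.
  V = {[θ=κ]}: π^{-1}(V) = {θ, κ} ∉ τ ✗.
  V = {[ι]}: π^{-1}(V) = {ι} ∉ τ ✗.
  V = {[θ=κ], [ι]}: π^{-1}(V) = {θ, ι, κ} ∈ τ ✓.
Open sets in the quotient: τ_Q = {{}, {[θ=κ], [ι]}} (2 elements).


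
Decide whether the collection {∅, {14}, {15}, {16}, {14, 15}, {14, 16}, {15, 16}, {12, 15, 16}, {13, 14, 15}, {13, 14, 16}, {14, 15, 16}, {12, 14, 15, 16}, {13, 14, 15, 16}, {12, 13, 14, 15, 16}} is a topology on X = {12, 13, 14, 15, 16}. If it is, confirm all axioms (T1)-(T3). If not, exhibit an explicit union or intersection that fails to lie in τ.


τ is NOT a topology on X.

Axiom (T1): ∅ ∈ τ? Yes; X ∈ τ? Yes.
Axiom (T2/T3): check pairwise unions and intersections of members of τ.
Counterexample for (T3): {13, 14, 15} ∩ {13, 14, 16} = {13, 14} ∉ τ. Therefore τ is NOT a topology.


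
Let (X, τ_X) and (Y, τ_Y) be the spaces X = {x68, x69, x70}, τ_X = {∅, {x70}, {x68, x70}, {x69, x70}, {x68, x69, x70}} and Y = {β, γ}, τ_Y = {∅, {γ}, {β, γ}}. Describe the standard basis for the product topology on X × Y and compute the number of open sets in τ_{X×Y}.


Basis B = {∅ × ∅, {x70} × {γ}, {x68, x70} × {γ}, {x69, x70} × {γ}, {x70} × {β, γ}, {x68, x69, x70} × {γ}, {x68, x70} × {β, γ}, {x69, x70} × {β, γ}, {x68, x69, x70} × {β, γ}}; |τ_{X×Y}| = 14.

Enumerate products U × V with U ∈ τ_X, V ∈ τ_Y (deduplicated):
  ∅ × ∅ = {} (∅)
  {x70} × {γ} = {(x70,γ)}
  {x68, x70} × {γ} = {(x68,γ), (x70,γ)}
  {x69, x70} × {γ} = {(x69,γ), (x70,γ)}
  {x70} × {β, γ} = {(x70,β), (x70,γ)}
  {x68, x69, x70} × {γ} = {(x68,γ), (x69,γ), (x70,γ)}
  {x68, x70} × {β, γ} = {(x68,β), (x68,γ), (x70,β), (x70,γ)}
  {x69, x70} × {β, γ} = {(x69,β), (x69,γ), (x70,β), (x70,γ)}
  {x68, x69, x70} × {β, γ} = {(x68,β), (x68,γ), (x69,β), (x69,γ), (x70,β), (x70,γ)}
These 9 distinct sets form the basis B.
Close under arbitrary unions to get τ_{X×Y}; counting gives |τ_{X×Y}| = 14.


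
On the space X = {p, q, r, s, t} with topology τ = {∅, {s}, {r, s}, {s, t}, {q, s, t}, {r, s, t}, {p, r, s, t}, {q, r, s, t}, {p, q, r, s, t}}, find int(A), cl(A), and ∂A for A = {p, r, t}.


int(A) = ∅, cl(A) = {p, q, r, t}, ∂A = {p, q, r, t}.

Closed sets in (X, τ) are complements of opens:
  closed(X, τ) = {∅, {p}, {q}, {p, q}, {p, r}, {p, q, r}, {p, q, t}, {p, q, r, t}, {p, q, r, s, t}}.
int(A) = ⋃ {U ∈ τ : U ⊆ A}. Opens contained in A: ∅.
Taking the union of these: int(A) = ∅.
cl(A) = ⋂ {C closed : A ⊆ C}. Closed sets containing A: {p, q, r, t}, {p, q, r, s, t}.
Intersecting these: cl(A) = {p, q, r, t}.
∂A = cl(A) ∖ int(A) = {p, q, r, t} ∖ ∅ = {p, q, r, t}.


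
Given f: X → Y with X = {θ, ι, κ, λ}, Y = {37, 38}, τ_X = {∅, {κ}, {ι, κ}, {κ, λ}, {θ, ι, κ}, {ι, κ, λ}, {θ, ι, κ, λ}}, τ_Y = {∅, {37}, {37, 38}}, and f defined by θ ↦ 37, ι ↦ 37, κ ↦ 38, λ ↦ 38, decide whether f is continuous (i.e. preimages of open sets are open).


f is NOT continuous.

Compute f^{-1}(U) for each U ∈ τ_Y:
  U = ∅: f^{-1}(U) = ∅ ∈ τ_X ✓.
  U = {37}: f^{-1}(U) = {θ, ι} ∉ τ_X ✗.
  U = {37, 38}: f^{-1}(U) = {θ, ι, κ, λ} ∈ τ_X ✓.
Found U = {37} with f^{-1}(U) = {θ, ι} not in τ_X. Therefore f is NOT continuous.


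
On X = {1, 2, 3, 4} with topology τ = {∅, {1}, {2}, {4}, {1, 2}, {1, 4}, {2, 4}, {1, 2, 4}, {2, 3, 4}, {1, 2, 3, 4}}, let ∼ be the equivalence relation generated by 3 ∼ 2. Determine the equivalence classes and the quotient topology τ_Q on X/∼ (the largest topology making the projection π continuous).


X/∼ = {[1], [2=3], [4]}; |τ_Q| = 6.

Equivalence classes: [1], [2=3], [4].
Quotient map π: X → X/∼ sends 1 ↦ [1], 2 ↦ [2=3], 3 ↦ [2=3], 4 ↦ [4].
For each subset V ⊆ X/∼, compute π^{-1}(V) ⊆ X and check whether π^{-1}(V) ∈ τ. V is open in τ_Q iff π^{-1}(V) ∈ τ.
  V = {}: π^{-1}(V) = ∅ ∈ τ ✓.
  V = {[1]}: π^{-1}(V) = {1} ∈ τ ✓.
  V = {[2=3]}: π^{-1}(V) = {2, 3} ∉ τ ✗.
  V = {[1], [2=3]}: π^{-1}(V) = {1, 2, 3} ∉ τ ✗.
  V = {[4]}: π^{-1}(V) = {4} ∈ τ ✓.
  V = {[1], [4]}: π^{-1}(V) = {1, 4} ∈ τ ✓.
  V = {[2=3], [4]}: π^{-1}(V) = {2, 3, 4} ∈ τ ✓.
  V = {[1], [2=3], [4]}: π^{-1}(V) = {1, 2, 3, 4} ∈ τ ✓.
Open sets in the quotient: τ_Q = {{}, {[1]}, {[4]}, {[1], [4]}, {[2=3], [4]}, {[1], [2=3], [4]}} (6 elements).


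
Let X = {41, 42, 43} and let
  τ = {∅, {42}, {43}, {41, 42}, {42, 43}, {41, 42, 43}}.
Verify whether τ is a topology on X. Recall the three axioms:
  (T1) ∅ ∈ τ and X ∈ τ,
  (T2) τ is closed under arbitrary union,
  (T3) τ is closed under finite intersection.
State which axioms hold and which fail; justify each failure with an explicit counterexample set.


τ IS a topology on X.

Axiom (T1): ∅ ∈ τ? Yes; X ∈ τ? Yes.
Axiom (T2/T3): check pairwise unions and intersections of members of τ.
All pairwise intersections and unions checked — each lies in τ. Therefore τ satisfies (T1), (T2), (T3): it IS a topology on X.


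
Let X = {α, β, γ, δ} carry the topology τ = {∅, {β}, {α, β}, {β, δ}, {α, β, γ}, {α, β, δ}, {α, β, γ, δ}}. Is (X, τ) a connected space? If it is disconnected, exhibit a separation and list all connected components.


(X, τ) is connected.

Find clopen sets (U ∈ τ with X ∖ U ∈ τ):
  U = ∅, X ∖ U = {α, β, γ, δ} — both open, so U is clopen.
  U = {α, β, γ, δ}, X ∖ U = ∅ — both open, so U is clopen.
Only trivial clopens (∅ and X) exist, so (X, τ) is connected.
Compute connected components by grouping points that agree on all clopens:
  component: {α, β, γ, δ}


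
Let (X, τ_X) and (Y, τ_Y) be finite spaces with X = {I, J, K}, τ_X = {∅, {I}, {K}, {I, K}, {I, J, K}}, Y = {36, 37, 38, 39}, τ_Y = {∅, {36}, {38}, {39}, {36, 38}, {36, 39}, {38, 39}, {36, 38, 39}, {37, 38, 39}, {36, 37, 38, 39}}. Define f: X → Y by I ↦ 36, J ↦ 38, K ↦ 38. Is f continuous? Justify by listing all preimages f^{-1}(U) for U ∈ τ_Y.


f is NOT continuous.

Compute f^{-1}(U) for each U ∈ τ_Y:
  U = ∅: f^{-1}(U) = ∅ ∈ τ_X ✓.
  U = {36}: f^{-1}(U) = {I} ∈ τ_X ✓.
  U = {38}: f^{-1}(U) = {J, K} ∉ τ_X ✗.
  U = {39}: f^{-1}(U) = ∅ ∈ τ_X ✓.
  U = {36, 38}: f^{-1}(U) = {I, J, K} ∈ τ_X ✓.
  U = {36, 39}: f^{-1}(U) = {I} ∈ τ_X ✓.
  U = {38, 39}: f^{-1}(U) = {J, K} ∉ τ_X ✗.
  U = {36, 38, 39}: f^{-1}(U) = {I, J, K} ∈ τ_X ✓.
  U = {37, 38, 39}: f^{-1}(U) = {J, K} ∉ τ_X ✗.
  U = {36, 37, 38, 39}: f^{-1}(U) = {I, J, K} ∈ τ_X ✓.
Found U = {38} with f^{-1}(U) = {J, K} not in τ_X. Therefore f is NOT continuous.


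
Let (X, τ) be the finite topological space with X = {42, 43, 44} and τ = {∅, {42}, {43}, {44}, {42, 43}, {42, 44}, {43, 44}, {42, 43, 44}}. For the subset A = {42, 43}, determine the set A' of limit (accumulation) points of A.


A' = ∅

For each x ∈ X, list the open sets U ∈ τ with x ∈ U, then check whether U ∩ (A ∖ {x}) ≠ ∅ for every such U.
  x = 42: open {42} ∋ x has {42} ∩ (A ∖ {42}) = ∅, so x is NOT a limit point.
  x = 43: open {43} ∋ x has {43} ∩ (A ∖ {43}) = ∅, so x is NOT a limit point.
  x = 44: open {44} ∋ x has {44} ∩ (A ∖ {44}) = ∅, so x is NOT a limit point.
Collecting: A' = ∅.


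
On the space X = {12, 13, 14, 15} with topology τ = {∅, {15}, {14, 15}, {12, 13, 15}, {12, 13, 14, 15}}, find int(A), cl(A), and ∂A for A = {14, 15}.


int(A) = {14, 15}, cl(A) = {12, 13, 14, 15}, ∂A = {12, 13}.

Closed sets in (X, τ) are complements of opens:
  closed(X, τ) = {∅, {14}, {12, 13}, {12, 13, 14}, {12, 13, 14, 15}}.
int(A) = ⋃ {U ∈ τ : U ⊆ A}. Opens contained in A: ∅, {15}, {14, 15}.
Taking the union of these: int(A) = {14, 15}.
cl(A) = ⋂ {C closed : A ⊆ C}. Closed sets containing A: {12, 13, 14, 15}.
Intersecting these: cl(A) = {12, 13, 14, 15}.
∂A = cl(A) ∖ int(A) = {12, 13, 14, 15} ∖ {14, 15} = {12, 13}.


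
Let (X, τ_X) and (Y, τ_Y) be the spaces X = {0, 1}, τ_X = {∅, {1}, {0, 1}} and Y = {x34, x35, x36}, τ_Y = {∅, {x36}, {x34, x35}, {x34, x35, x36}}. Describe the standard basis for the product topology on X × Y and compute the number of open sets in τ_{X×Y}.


Basis B = {∅ × ∅, {1} × {x36}, {0, 1} × {x36}, {1} × {x34, x35}, {1} × {x34, x35, x36}, {0, 1} × {x34, x35}, {0, 1} × {x34, x35, x36}}; |τ_{X×Y}| = 9.

Enumerate products U × V with U ∈ τ_X, V ∈ τ_Y (deduplicated):
  ∅ × ∅ = {} (∅)
  {1} × {x36} = {(1,x36)}
  {0, 1} × {x36} = {(0,x36), (1,x36)}
  {1} × {x34, x35} = {(1,x34), (1,x35)}
  {1} × {x34, x35, x36} = {(1,x34), (1,x35), (1,x36)}
  {0, 1} × {x34, x35} = {(0,x34), (0,x35), (1,x34), (1,x35)}
  {0, 1} × {x34, x35, x36} = {(0,x34), (0,x35), (0,x36), (1,x34), (1,x35), (1,x36)}
These 7 distinct sets form the basis B.
Close under arbitrary unions to get τ_{X×Y}; counting gives |τ_{X×Y}| = 9.


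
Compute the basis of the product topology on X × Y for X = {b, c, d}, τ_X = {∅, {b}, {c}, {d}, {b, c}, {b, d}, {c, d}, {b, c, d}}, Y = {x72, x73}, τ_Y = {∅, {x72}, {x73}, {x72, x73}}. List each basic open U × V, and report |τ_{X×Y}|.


Basis B = {∅ × ∅, {b} × {x72}, {b} × {x73}, {c} × {x72}, {c} × {x73}, {d} × {x72}, {d} × {x73}, {b} × {x72, x73}, {b, c} × {x72}, {b, d} × {x72}, {b, c} × {x73}, {b, d} × {x73}, {c} × {x72, x73}, {c, d} × {x72}, {c, d} × {x73}, {d} × {x72, x73}, {b, c, d} × {x72}, {b, c, d} × {x73}, {b, c} × {x72, x73}, {b, d} × {x72, x73}, {c, d} × {x72, x73}, {b, c, d} × {x72, x73}}; |τ_{X×Y}| = 64.

Enumerate products U × V with U ∈ τ_X, V ∈ τ_Y (deduplicated):
  ∅ × ∅ = {} (∅)
  {b} × {x72} = {(b,x72)}
  {b} × {x73} = {(b,x73)}
  {c} × {x72} = {(c,x72)}
  {c} × {x73} = {(c,x73)}
  {d} × {x72} = {(d,x72)}
  {d} × {x73} = {(d,x73)}
  {b} × {x72, x73} = {(b,x72), (b,x73)}
  {b, c} × {x72} = {(b,x72), (c,x72)}
  {b, d} × {x72} = {(b,x72), (d,x72)}
  {b, c} × {x73} = {(b,x73), (c,x73)}
  {b, d} × {x73} = {(b,x73), (d,x73)}
  {c} × {x72, x73} = {(c,x72), (c,x73)}
  {c, d} × {x72} = {(c,x72), (d,x72)}
  {c, d} × {x73} = {(c,x73), (d,x73)}
  {d} × {x72, x73} = {(d,x72), (d,x73)}
  {b, c, d} × {x72} = {(b,x72), (c,x72), (d,x72)}
  {b, c, d} × {x73} = {(b,x73), (c,x73), (d,x73)}
  {b, c} × {x72, x73} = {(b,x72), (b,x73), (c,x72), (c,x73)}
  {b, d} × {x72, x73} = {(b,x72), (b,x73), (d,x72), (d,x73)}
  {c, d} × {x72, x73} = {(c,x72), (c,x73), (d,x72), (d,x73)}
  {b, c, d} × {x72, x73} = {(b,x72), (b,x73), (c,x72), (c,x73), (d,x72), (d,x73)}
These 22 distinct sets form the basis B.
Close under arbitrary unions to get τ_{X×Y}; counting gives |τ_{X×Y}| = 64.


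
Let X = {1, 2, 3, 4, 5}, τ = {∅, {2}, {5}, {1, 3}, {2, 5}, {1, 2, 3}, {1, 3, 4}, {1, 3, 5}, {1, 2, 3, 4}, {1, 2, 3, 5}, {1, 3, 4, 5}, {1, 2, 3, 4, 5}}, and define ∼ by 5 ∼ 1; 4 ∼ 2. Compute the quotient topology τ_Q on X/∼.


X/∼ = {[1=5], [2=4], [3]}; |τ_Q| = 3.

Equivalence classes: [1=5], [2=4], [3].
Quotient map π: X → X/∼ sends 1 ↦ [1=5], 2 ↦ [2=4], 3 ↦ [3], 4 ↦ [2=4], 5 ↦ [1=5].
For each subset V ⊆ X/∼, compute π^{-1}(V) ⊆ X and check whether π^{-1}(V) ∈ τ. V is open in τ_Q iff π^{-1}(V) ∈ τ.
  V = {}: π^{-1}(V) = ∅ ∈ τ ✓.
  V = {[1=5]}: π^{-1}(V) = {1, 5} ∉ τ ✗.
  V = {[2=4]}: π^{-1}(V) = {2, 4} ∉ τ ✗.
  V = {[1=5], [2=4]}: π^{-1}(V) = {1, 2, 4, 5} ∉ τ ✗.
  V = {[3]}: π^{-1}(V) = {3} ∉ τ ✗.
  V = {[1=5], [3]}: π^{-1}(V) = {1, 3, 5} ∈ τ ✓.
  V = {[2=4], [3]}: π^{-1}(V) = {2, 3, 4} ∉ τ ✗.
  V = {[1=5], [2=4], [3]}: π^{-1}(V) = {1, 2, 3, 4, 5} ∈ τ ✓.
Open sets in the quotient: τ_Q = {{}, {[1=5], [3]}, {[1=5], [2=4], [3]}} (3 elements).


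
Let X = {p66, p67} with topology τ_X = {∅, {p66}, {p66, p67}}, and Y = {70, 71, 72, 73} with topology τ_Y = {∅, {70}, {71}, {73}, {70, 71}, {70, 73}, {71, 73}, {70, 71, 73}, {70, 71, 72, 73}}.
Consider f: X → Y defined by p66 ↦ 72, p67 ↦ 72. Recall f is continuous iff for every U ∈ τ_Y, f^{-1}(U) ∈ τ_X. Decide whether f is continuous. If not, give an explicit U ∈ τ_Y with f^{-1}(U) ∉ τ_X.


f IS continuous.

Compute f^{-1}(U) for each U ∈ τ_Y:
  U = ∅: f^{-1}(U) = ∅ ∈ τ_X ✓.
  U = {70}: f^{-1}(U) = ∅ ∈ τ_X ✓.
  U = {71}: f^{-1}(U) = ∅ ∈ τ_X ✓.
  U = {73}: f^{-1}(U) = ∅ ∈ τ_X ✓.
  U = {70, 71}: f^{-1}(U) = ∅ ∈ τ_X ✓.
  U = {70, 73}: f^{-1}(U) = ∅ ∈ τ_X ✓.
  U = {71, 73}: f^{-1}(U) = ∅ ∈ τ_X ✓.
  U = {70, 71, 73}: f^{-1}(U) = ∅ ∈ τ_X ✓.
  U = {70, 71, 72, 73}: f^{-1}(U) = {p66, p67} ∈ τ_X ✓.
Every preimage lies in τ_X, so f IS continuous.


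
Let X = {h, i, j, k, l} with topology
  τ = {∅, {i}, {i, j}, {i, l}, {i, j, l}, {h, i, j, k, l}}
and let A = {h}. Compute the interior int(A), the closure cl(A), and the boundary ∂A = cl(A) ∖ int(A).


int(A) = ∅, cl(A) = {h, k}, ∂A = {h, k}.

Closed sets in (X, τ) are complements of opens:
  closed(X, τ) = {∅, {h, k}, {h, j, k}, {h, k, l}, {h, j, k, l}, {h, i, j, k, l}}.
int(A) = ⋃ {U ∈ τ : U ⊆ A}. Opens contained in A: ∅.
Taking the union of these: int(A) = ∅.
cl(A) = ⋂ {C closed : A ⊆ C}. Closed sets containing A: {h, k}, {h, j, k}, {h, k, l}, {h, j, k, l}, {h, i, j, k, l}.
Intersecting these: cl(A) = {h, k}.
∂A = cl(A) ∖ int(A) = {h, k} ∖ ∅ = {h, k}.


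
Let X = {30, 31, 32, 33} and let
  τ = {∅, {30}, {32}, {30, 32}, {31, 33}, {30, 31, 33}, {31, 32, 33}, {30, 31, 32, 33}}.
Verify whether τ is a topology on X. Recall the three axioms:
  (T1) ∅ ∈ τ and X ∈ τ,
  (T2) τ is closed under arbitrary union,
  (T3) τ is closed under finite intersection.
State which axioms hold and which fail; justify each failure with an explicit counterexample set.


τ IS a topology on X.

Axiom (T1): ∅ ∈ τ? Yes; X ∈ τ? Yes.
Axiom (T2/T3): check pairwise unions and intersections of members of τ.
All pairwise intersections and unions checked — each lies in τ. Therefore τ satisfies (T1), (T2), (T3): it IS a topology on X.


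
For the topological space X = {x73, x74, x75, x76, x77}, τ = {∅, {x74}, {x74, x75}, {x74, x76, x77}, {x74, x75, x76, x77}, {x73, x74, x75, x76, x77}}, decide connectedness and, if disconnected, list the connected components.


(X, τ) is connected.

Find clopen sets (U ∈ τ with X ∖ U ∈ τ):
  U = ∅, X ∖ U = {x73, x74, x75, x76, x77} — both open, so U is clopen.
  U = {x73, x74, x75, x76, x77}, X ∖ U = ∅ — both open, so U is clopen.
Only trivial clopens (∅ and X) exist, so (X, τ) is connected.
Compute connected components by grouping points that agree on all clopens:
  component: {x73, x74, x75, x76, x77}


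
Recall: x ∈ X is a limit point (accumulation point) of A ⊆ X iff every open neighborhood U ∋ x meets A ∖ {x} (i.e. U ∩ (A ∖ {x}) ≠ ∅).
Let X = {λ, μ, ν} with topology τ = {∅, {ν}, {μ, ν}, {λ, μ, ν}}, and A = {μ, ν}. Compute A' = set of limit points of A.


A' = {λ, μ}

For each x ∈ X, list the open sets U ∈ τ with x ∈ U, then check whether U ∩ (A ∖ {x}) ≠ ∅ for every such U.
  x = λ: opens ∋ x are {λ, μ, ν}; each meets A ∖ {λ}, so x IS a limit point.
  x = μ: opens ∋ x are {μ, ν}, {λ, μ, ν}; each meets A ∖ {μ}, so x IS a limit point.
  x = ν: open {ν} ∋ x has {ν} ∩ (A ∖ {ν}) = ∅, so x is NOT a limit point.
Collecting: A' = {λ, μ}.


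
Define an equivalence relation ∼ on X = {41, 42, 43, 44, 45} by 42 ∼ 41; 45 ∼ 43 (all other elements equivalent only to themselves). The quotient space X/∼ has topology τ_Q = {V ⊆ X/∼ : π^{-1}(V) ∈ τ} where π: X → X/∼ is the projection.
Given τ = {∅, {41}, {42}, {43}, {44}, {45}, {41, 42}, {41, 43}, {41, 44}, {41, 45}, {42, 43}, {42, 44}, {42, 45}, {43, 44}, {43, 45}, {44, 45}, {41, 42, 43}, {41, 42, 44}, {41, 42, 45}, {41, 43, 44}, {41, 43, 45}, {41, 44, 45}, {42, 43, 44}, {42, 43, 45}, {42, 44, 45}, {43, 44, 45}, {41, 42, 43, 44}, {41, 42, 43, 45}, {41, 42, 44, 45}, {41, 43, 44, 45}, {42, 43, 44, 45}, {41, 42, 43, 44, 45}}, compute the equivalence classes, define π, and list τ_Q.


X/∼ = {[41=42], [43=45], [44]}; |τ_Q| = 8.

Equivalence classes: [41=42], [43=45], [44].
Quotient map π: X → X/∼ sends 41 ↦ [41=42], 42 ↦ [41=42], 43 ↦ [43=45], 44 ↦ [44], 45 ↦ [43=45].
For each subset V ⊆ X/∼, compute π^{-1}(V) ⊆ X and check whether π^{-1}(V) ∈ τ. V is open in τ_Q iff π^{-1}(V) ∈ τ.
  V = {}: π^{-1}(V) = ∅ ∈ τ ✓.
  V = {[41=42]}: π^{-1}(V) = {41, 42} ∈ τ ✓.
  V = {[43=45]}: π^{-1}(V) = {43, 45} ∈ τ ✓.
  V = {[41=42], [43=45]}: π^{-1}(V) = {41, 42, 43, 45} ∈ τ ✓.
  V = {[44]}: π^{-1}(V) = {44} ∈ τ ✓.
  V = {[41=42], [44]}: π^{-1}(V) = {41, 42, 44} ∈ τ ✓.
  V = {[43=45], [44]}: π^{-1}(V) = {43, 44, 45} ∈ τ ✓.
  V = {[41=42], [43=45], [44]}: π^{-1}(V) = {41, 42, 43, 44, 45} ∈ τ ✓.
Open sets in the quotient: τ_Q = {{}, {[41=42]}, {[43=45]}, {[41=42], [43=45]}, {[44]}, {[41=42], [44]}, {[43=45], [44]}, {[41=42], [43=45], [44]}} (8 elements).


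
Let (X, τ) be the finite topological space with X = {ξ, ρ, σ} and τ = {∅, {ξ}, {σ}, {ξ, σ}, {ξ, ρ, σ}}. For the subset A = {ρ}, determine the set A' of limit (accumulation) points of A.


A' = ∅

For each x ∈ X, list the open sets U ∈ τ with x ∈ U, then check whether U ∩ (A ∖ {x}) ≠ ∅ for every such U.
  x = ξ: open {ξ} ∋ x has {ξ} ∩ (A ∖ {ξ}) = ∅, so x is NOT a limit point.
  x = ρ: open {ξ, ρ, σ} ∋ x has {ξ, ρ, σ} ∩ (A ∖ {ρ}) = ∅, so x is NOT a limit point.
  x = σ: open {σ} ∋ x has {σ} ∩ (A ∖ {σ}) = ∅, so x is NOT a limit point.
Collecting: A' = ∅.


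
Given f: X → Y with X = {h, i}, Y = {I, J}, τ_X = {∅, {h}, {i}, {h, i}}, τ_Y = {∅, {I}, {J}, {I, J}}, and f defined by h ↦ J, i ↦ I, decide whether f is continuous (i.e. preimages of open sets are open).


f IS continuous.

Compute f^{-1}(U) for each U ∈ τ_Y:
  U = ∅: f^{-1}(U) = ∅ ∈ τ_X ✓.
  U = {I}: f^{-1}(U) = {i} ∈ τ_X ✓.
  U = {J}: f^{-1}(U) = {h} ∈ τ_X ✓.
  U = {I, J}: f^{-1}(U) = {h, i} ∈ τ_X ✓.
Every preimage lies in τ_X, so f IS continuous.


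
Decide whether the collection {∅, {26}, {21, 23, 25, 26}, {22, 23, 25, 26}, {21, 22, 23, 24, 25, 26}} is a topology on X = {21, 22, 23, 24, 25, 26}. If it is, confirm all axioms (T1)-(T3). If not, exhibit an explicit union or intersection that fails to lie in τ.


τ is NOT a topology on X.

Axiom (T1): ∅ ∈ τ? Yes; X ∈ τ? Yes.
Axiom (T2/T3): check pairwise unions and intersections of members of τ.
Counterexample for (T3): {21, 23, 25, 26} ∩ {22, 23, 25, 26} = {23, 25, 26} ∉ τ. Therefore τ is NOT a topology.


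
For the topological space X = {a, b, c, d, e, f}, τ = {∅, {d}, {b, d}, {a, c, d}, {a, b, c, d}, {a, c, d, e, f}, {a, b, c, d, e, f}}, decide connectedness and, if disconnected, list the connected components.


(X, τ) is connected.

Find clopen sets (U ∈ τ with X ∖ U ∈ τ):
  U = ∅, X ∖ U = {a, b, c, d, e, f} — both open, so U is clopen.
  U = {a, b, c, d, e, f}, X ∖ U = ∅ — both open, so U is clopen.
Only trivial clopens (∅ and X) exist, so (X, τ) is connected.
Compute connected components by grouping points that agree on all clopens:
  component: {a, b, c, d, e, f}


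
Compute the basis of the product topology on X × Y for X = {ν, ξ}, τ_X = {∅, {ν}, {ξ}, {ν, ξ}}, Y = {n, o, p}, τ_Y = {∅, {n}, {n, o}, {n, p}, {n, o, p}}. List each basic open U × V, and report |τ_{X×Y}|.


Basis B = {∅ × ∅, {ν} × {n}, {ξ} × {n}, {ν} × {n, o}, {ν} × {n, p}, {ν, ξ} × {n}, {ξ} × {n, o}, {ξ} × {n, p}, {ν} × {n, o, p}, {ξ} × {n, o, p}, {ν, ξ} × {n, o}, {ν, ξ} × {n, p}, {ν, ξ} × {n, o, p}}; |τ_{X×Y}| = 25.

Enumerate products U × V with U ∈ τ_X, V ∈ τ_Y (deduplicated):
  ∅ × ∅ = {} (∅)
  {ν} × {n} = {(ν,n)}
  {ξ} × {n} = {(ξ,n)}
  {ν} × {n, o} = {(ν,n), (ν,o)}
  {ν} × {n, p} = {(ν,n), (ν,p)}
  {ν, ξ} × {n} = {(ν,n), (ξ,n)}
  {ξ} × {n, o} = {(ξ,n), (ξ,o)}
  {ξ} × {n, p} = {(ξ,n), (ξ,p)}
  {ν} × {n, o, p} = {(ν,n), (ν,o), (ν,p)}
  {ξ} × {n, o, p} = {(ξ,n), (ξ,o), (ξ,p)}
  {ν, ξ} × {n, o} = {(ν,n), (ν,o), (ξ,n), (ξ,o)}
  {ν, ξ} × {n, p} = {(ν,n), (ν,p), (ξ,n), (ξ,p)}
  {ν, ξ} × {n, o, p} = {(ν,n), (ν,o), (ν,p), (ξ,n), (ξ,o), (ξ,p)}
These 13 distinct sets form the basis B.
Close under arbitrary unions to get τ_{X×Y}; counting gives |τ_{X×Y}| = 25.


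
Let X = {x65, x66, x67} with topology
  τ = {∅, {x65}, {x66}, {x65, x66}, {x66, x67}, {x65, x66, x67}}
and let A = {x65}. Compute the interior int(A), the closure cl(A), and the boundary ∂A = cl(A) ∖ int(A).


int(A) = {x65}, cl(A) = {x65}, ∂A = ∅.

Closed sets in (X, τ) are complements of opens:
  closed(X, τ) = {∅, {x65}, {x67}, {x65, x67}, {x66, x67}, {x65, x66, x67}}.
int(A) = ⋃ {U ∈ τ : U ⊆ A}. Opens contained in A: ∅, {x65}.
Taking the union of these: int(A) = {x65}.
cl(A) = ⋂ {C closed : A ⊆ C}. Closed sets containing A: {x65}, {x65, x67}, {x65, x66, x67}.
Intersecting these: cl(A) = {x65}.
∂A = cl(A) ∖ int(A) = {x65} ∖ {x65} = ∅.


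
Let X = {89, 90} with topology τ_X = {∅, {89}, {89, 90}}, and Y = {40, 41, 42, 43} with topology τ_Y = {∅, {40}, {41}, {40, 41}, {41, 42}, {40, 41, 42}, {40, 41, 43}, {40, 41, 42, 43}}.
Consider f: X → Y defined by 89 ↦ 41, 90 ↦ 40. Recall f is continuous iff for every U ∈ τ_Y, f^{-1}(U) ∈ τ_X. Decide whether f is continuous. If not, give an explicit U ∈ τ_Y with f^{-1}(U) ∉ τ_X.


f is NOT continuous.

Compute f^{-1}(U) for each U ∈ τ_Y:
  U = ∅: f^{-1}(U) = ∅ ∈ τ_X ✓.
  U = {40}: f^{-1}(U) = {90} ∉ τ_X ✗.
  U = {41}: f^{-1}(U) = {89} ∈ τ_X ✓.
  U = {40, 41}: f^{-1}(U) = {89, 90} ∈ τ_X ✓.
  U = {41, 42}: f^{-1}(U) = {89} ∈ τ_X ✓.
  U = {40, 41, 42}: f^{-1}(U) = {89, 90} ∈ τ_X ✓.
  U = {40, 41, 43}: f^{-1}(U) = {89, 90} ∈ τ_X ✓.
  U = {40, 41, 42, 43}: f^{-1}(U) = {89, 90} ∈ τ_X ✓.
Found U = {40} with f^{-1}(U) = {90} not in τ_X. Therefore f is NOT continuous.


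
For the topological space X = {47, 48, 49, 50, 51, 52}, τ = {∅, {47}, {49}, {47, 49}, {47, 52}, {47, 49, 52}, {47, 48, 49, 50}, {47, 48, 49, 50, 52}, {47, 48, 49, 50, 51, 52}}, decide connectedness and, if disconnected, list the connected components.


(X, τ) is connected.

Find clopen sets (U ∈ τ with X ∖ U ∈ τ):
  U = ∅, X ∖ U = {47, 48, 49, 50, 51, 52} — both open, so U is clopen.
  U = {47, 48, 49, 50, 51, 52}, X ∖ U = ∅ — both open, so U is clopen.
Only trivial clopens (∅ and X) exist, so (X, τ) is connected.
Compute connected components by grouping points that agree on all clopens:
  component: {47, 48, 49, 50, 51, 52}


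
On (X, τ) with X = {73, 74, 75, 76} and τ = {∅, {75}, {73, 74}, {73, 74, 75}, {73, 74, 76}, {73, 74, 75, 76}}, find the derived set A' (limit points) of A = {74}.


A' = {73, 76}

For each x ∈ X, list the open sets U ∈ τ with x ∈ U, then check whether U ∩ (A ∖ {x}) ≠ ∅ for every such U.
  x = 73: opens ∋ x are {73, 74}, {73, 74, 75}, {73, 74, 76}, {73, 74, 75, 76}; each meets A ∖ {73}, so x IS a limit point.
  x = 74: open {73, 74} ∋ x has {73, 74} ∩ (A ∖ {74}) = ∅, so x is NOT a limit point.
  x = 75: open {75} ∋ x has {75} ∩ (A ∖ {75}) = ∅, so x is NOT a limit point.
  x = 76: opens ∋ x are {73, 74, 76}, {73, 74, 75, 76}; each meets A ∖ {76}, so x IS a limit point.
Collecting: A' = {73, 76}.


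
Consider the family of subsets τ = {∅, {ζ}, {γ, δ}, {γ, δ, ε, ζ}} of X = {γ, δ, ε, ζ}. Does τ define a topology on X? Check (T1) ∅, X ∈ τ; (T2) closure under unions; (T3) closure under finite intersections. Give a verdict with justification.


τ is NOT a topology on X.

Axiom (T1): ∅ ∈ τ? Yes; X ∈ τ? Yes.
Axiom (T2/T3): check pairwise unions and intersections of members of τ.
Counterexample for (T2): {ζ} ∪ {γ, δ} = {γ, δ, ζ} ∉ τ. Therefore τ is NOT a topology.


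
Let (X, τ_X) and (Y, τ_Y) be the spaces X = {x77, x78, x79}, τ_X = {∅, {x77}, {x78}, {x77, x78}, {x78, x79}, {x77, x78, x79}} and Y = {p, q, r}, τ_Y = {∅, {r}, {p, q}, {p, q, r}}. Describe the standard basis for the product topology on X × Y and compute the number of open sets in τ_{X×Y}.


Basis B = {∅ × ∅, {x77} × {r}, {x78} × {r}, {x77} × {p, q}, {x77, x78} × {r}, {x78} × {p, q}, {x78, x79} × {r}, {x77} × {p, q, r}, {x77, x78, x79} × {r}, {x78} × {p, q, r}, {x77, x78} × {p, q}, {x78, x79} × {p, q}, {x77, x78} × {p, q, r}, {x77, x78, x79} × {p, q}, {x78, x79} × {p, q, r}, {x77, x78, x79} × {p, q, r}}; |τ_{X×Y}| = 36.

Enumerate products U × V with U ∈ τ_X, V ∈ τ_Y (deduplicated):
  ∅ × ∅ = {} (∅)
  {x77} × {r} = {(x77,r)}
  {x78} × {r} = {(x78,r)}
  {x77} × {p, q} = {(x77,p), (x77,q)}
  {x77, x78} × {r} = {(x77,r), (x78,r)}
  {x78} × {p, q} = {(x78,p), (x78,q)}
  {x78, x79} × {r} = {(x78,r), (x79,r)}
  {x77} × {p, q, r} = {(x77,p), (x77,q), (x77,r)}
  {x77, x78, x79} × {r} = {(x77,r), (x78,r), (x79,r)}
  {x78} × {p, q, r} = {(x78,p), (x78,q), (x78,r)}
  {x77, x78} × {p, q} = {(x77,p), (x77,q), (x78,p), (x78,q)}
  {x78, x79} × {p, q} = {(x78,p), (x78,q), (x79,p), (x79,q)}
  {x77, x78} × {p, q, r} = {(x77,p), (x77,q), (x77,r), (x78,p), (x78,q), (x78,r)}
  {x77, x78, x79} × {p, q} = {(x77,p), (x77,q), (x78,p), (x78,q), (x79,p), (x79,q)}
  {x78, x79} × {p, q, r} = {(x78,p), (x78,q), (x78,r), (x79,p), (x79,q), (x79,r)}
  {x77, x78, x79} × {p, q, r} = {(x77,p), (x77,q), (x77,r), (x78,p), (x78,q), (x78,r), (x79,p), (x79,q), (x79,r)}
These 16 distinct sets form the basis B.
Close under arbitrary unions to get τ_{X×Y}; counting gives |τ_{X×Y}| = 36.


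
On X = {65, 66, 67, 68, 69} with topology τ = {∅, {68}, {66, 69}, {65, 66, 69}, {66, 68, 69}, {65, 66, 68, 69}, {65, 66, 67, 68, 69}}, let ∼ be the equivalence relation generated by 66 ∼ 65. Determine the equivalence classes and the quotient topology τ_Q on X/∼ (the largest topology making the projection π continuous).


X/∼ = {[65=66], [67], [68], [69]}; |τ_Q| = 5.

Equivalence classes: [65=66], [67], [68], [69].
Quotient map π: X → X/∼ sends 65 ↦ [65=66], 66 ↦ [65=66], 67 ↦ [67], 68 ↦ [68], 69 ↦ [69].
For each subset V ⊆ X/∼, compute π^{-1}(V) ⊆ X and check whether π^{-1}(V) ∈ τ. V is open in τ_Q iff π^{-1}(V) ∈ τ.
  V = {}: π^{-1}(V) = ∅ ∈ τ ✓.
  V = {[65=66]}: π^{-1}(V) = {65, 66} ∉ τ ✗.
  V = {[67]}: π^{-1}(V) = {67} ∉ τ ✗.
  V = {[65=66], [67]}: π^{-1}(V) = {65, 66, 67} ∉ τ ✗.
  V = {[68]}: π^{-1}(V) = {68} ∈ τ ✓.
  V = {[65=66], [68]}: π^{-1}(V) = {65, 66, 68} ∉ τ ✗.
  V = {[67], [68]}: π^{-1}(V) = {67, 68} ∉ τ ✗.
  V = {[65=66], [67], [68]}: π^{-1}(V) = {65, 66, 67, 68} ∉ τ ✗.
  V = {[69]}: π^{-1}(V) = {69} ∉ τ ✗.
  V = {[65=66], [69]}: π^{-1}(V) = {65, 66, 69} ∈ τ ✓.
  V = {[67], [69]}: π^{-1}(V) = {67, 69} ∉ τ ✗.
  V = {[65=66], [67], [69]}: π^{-1}(V) = {65, 66, 67, 69} ∉ τ ✗.
  V = {[68], [69]}: π^{-1}(V) = {68, 69} ∉ τ ✗.
  V = {[65=66], [68], [69]}: π^{-1}(V) = {65, 66, 68, 69} ∈ τ ✓.
  V = {[67], [68], [69]}: π^{-1}(V) = {67, 68, 69} ∉ τ ✗.
  V = {[65=66], [67], [68], [69]}: π^{-1}(V) = {65, 66, 67, 68, 69} ∈ τ ✓.
Open sets in the quotient: τ_Q = {{}, {[68]}, {[65=66], [69]}, {[65=66], [68], [69]}, {[65=66], [67], [68], [69]}} (5 elements).


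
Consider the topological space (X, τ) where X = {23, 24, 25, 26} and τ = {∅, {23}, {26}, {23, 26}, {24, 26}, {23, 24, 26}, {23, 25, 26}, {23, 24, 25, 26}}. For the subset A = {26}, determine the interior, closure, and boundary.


int(A) = {26}, cl(A) = {24, 25, 26}, ∂A = {24, 25}.

Closed sets in (X, τ) are complements of opens:
  closed(X, τ) = {∅, {24}, {25}, {23, 25}, {24, 25}, {23, 24, 25}, {24, 25, 26}, {23, 24, 25, 26}}.
int(A) = ⋃ {U ∈ τ : U ⊆ A}. Opens contained in A: ∅, {26}.
Taking the union of these: int(A) = {26}.
cl(A) = ⋂ {C closed : A ⊆ C}. Closed sets containing A: {24, 25, 26}, {23, 24, 25, 26}.
Intersecting these: cl(A) = {24, 25, 26}.
∂A = cl(A) ∖ int(A) = {24, 25, 26} ∖ {26} = {24, 25}.


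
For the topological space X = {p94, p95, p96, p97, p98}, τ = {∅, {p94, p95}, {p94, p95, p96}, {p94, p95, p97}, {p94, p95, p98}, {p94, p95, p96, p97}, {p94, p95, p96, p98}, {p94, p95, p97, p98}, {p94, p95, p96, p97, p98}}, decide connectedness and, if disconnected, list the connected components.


(X, τ) is connected.

Find clopen sets (U ∈ τ with X ∖ U ∈ τ):
  U = ∅, X ∖ U = {p94, p95, p96, p97, p98} — both open, so U is clopen.
  U = {p94, p95, p96, p97, p98}, X ∖ U = ∅ — both open, so U is clopen.
Only trivial clopens (∅ and X) exist, so (X, τ) is connected.
Compute connected components by grouping points that agree on all clopens:
  component: {p94, p95, p96, p97, p98}


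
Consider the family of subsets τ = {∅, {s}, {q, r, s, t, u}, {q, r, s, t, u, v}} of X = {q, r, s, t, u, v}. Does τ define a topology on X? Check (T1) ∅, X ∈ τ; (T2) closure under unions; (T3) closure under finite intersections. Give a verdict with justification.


τ IS a topology on X.

Axiom (T1): ∅ ∈ τ? Yes; X ∈ τ? Yes.
Axiom (T2/T3): check pairwise unions and intersections of members of τ.
All pairwise intersections and unions checked — each lies in τ. Therefore τ satisfies (T1), (T2), (T3): it IS a topology on X.


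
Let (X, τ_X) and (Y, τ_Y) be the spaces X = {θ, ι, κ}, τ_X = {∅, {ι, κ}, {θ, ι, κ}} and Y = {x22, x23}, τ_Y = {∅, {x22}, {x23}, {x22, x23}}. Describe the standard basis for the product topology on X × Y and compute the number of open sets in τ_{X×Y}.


Basis B = {∅ × ∅, {ι, κ} × {x22}, {ι, κ} × {x23}, {θ, ι, κ} × {x22}, {θ, ι, κ} × {x23}, {ι, κ} × {x22, x23}, {θ, ι, κ} × {x22, x23}}; |τ_{X×Y}| = 9.

Enumerate products U × V with U ∈ τ_X, V ∈ τ_Y (deduplicated):
  ∅ × ∅ = {} (∅)
  {ι, κ} × {x22} = {(ι,x22), (κ,x22)}
  {ι, κ} × {x23} = {(ι,x23), (κ,x23)}
  {θ, ι, κ} × {x22} = {(θ,x22), (ι,x22), (κ,x22)}
  {θ, ι, κ} × {x23} = {(θ,x23), (ι,x23), (κ,x23)}
  {ι, κ} × {x22, x23} = {(ι,x22), (ι,x23), (κ,x22), (κ,x23)}
  {θ, ι, κ} × {x22, x23} = {(θ,x22), (θ,x23), (ι,x22), (ι,x23), (κ,x22), (κ,x23)}
These 7 distinct sets form the basis B.
Close under arbitrary unions to get τ_{X×Y}; counting gives |τ_{X×Y}| = 9.


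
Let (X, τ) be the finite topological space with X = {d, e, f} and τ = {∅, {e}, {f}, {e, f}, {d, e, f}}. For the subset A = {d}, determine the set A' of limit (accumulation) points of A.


A' = ∅

For each x ∈ X, list the open sets U ∈ τ with x ∈ U, then check whether U ∩ (A ∖ {x}) ≠ ∅ for every such U.
  x = d: open {d, e, f} ∋ x has {d, e, f} ∩ (A ∖ {d}) = ∅, so x is NOT a limit point.
  x = e: open {e} ∋ x has {e} ∩ (A ∖ {e}) = ∅, so x is NOT a limit point.
  x = f: open {f} ∋ x has {f} ∩ (A ∖ {f}) = ∅, so x is NOT a limit point.
Collecting: A' = ∅.
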